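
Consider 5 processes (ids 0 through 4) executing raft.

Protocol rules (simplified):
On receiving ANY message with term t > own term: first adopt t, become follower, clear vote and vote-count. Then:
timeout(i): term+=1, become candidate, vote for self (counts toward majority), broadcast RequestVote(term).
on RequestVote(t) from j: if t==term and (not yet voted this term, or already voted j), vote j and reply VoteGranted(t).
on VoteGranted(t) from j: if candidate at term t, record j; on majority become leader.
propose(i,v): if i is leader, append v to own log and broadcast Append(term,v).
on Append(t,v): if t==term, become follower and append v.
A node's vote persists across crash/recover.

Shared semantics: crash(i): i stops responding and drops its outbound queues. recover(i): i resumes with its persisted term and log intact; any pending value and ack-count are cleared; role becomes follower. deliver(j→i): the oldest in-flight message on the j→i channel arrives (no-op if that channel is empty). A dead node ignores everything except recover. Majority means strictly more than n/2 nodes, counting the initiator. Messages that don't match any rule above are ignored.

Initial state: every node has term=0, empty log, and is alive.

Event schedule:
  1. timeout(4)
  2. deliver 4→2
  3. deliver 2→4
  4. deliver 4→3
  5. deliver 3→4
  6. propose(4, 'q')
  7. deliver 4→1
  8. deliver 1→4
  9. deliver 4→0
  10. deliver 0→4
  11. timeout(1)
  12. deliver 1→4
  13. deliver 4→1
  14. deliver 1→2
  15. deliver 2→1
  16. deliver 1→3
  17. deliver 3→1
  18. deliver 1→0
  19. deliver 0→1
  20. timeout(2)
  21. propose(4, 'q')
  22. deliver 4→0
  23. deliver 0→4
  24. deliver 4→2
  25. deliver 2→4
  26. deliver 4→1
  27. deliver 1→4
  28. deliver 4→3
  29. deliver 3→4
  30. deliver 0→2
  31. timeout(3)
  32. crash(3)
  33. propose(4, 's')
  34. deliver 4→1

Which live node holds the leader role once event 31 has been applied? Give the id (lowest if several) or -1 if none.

1

e1 timeout(4): 4[cand,t=1,-]
e2 deliver 4→2: 2[foll,t=1,-]
e3 deliver 2→4: ·
e4 deliver 4→3: 3[foll,t=1,-]
e5 deliver 3→4: 4[lead,t=1,-]
e6 propose(4,'q'): 4[lead,t=1,q]
e7 deliver 4→1: 1[foll,t=1,-]
e8 deliver 1→4: ·
e9 deliver 4→0: 0[foll,t=1,-]
e10 deliver 0→4: ·
e11 timeout(1): 1[cand,t=2,-]
e12 deliver 1→4: 4[foll,t=2,q]
e13 deliver 4→1: ·
e14 deliver 1→2: 2[foll,t=2,-]
e15 deliver 2→1: ·
e16 deliver 1→3: 3[foll,t=2,-]
e17 deliver 3→1: 1[lead,t=2,-]
e18 deliver 1→0: 0[foll,t=2,-]
e19 deliver 0→1: ·
e20 timeout(2): 2[cand,t=3,-]
e21 propose(4,'q'): ·
e22 deliver 4→0: ·
e23 deliver 0→4: ·
e24 deliver 4→2: ·
e25 deliver 2→4: 4[foll,t=3,q]
e26 deliver 4→1: ·
e27 deliver 1→4: ·
e28 deliver 4→3: ·
e29 deliver 3→4: ·
e30 deliver 0→2: ·
e31 timeout(3): 3[cand,t=3,-]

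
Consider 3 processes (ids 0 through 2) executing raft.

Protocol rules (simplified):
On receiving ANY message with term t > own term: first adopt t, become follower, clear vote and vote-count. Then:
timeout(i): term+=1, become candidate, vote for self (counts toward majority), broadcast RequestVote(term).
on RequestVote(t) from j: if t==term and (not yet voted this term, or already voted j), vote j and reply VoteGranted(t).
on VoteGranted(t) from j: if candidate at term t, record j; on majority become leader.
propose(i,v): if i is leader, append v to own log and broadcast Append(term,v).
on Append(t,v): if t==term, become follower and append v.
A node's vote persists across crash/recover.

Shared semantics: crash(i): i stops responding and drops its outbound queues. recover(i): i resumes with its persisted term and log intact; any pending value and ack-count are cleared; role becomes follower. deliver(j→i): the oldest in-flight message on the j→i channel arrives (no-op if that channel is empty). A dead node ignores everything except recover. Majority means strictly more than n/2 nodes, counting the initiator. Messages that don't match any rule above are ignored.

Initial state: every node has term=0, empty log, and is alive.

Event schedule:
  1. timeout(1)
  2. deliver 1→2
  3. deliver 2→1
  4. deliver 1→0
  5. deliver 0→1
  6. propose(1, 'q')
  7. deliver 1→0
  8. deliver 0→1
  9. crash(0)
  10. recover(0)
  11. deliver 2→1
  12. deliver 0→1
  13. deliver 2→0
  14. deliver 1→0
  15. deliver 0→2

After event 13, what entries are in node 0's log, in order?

q

1. timeout(1):  <1:cand t1 ->
2. deliver 1→2:  <2:foll t1 ->
3. deliver 2→1:  <1:lead t1 ->
4. deliver 1→0:  <0:foll t1 ->
5. deliver 0→1:  nop
6. propose(1,'q'):  <1:lead t1 q>
7. deliver 1→0:  <0:foll t1 q>
8. deliver 0→1:  nop
9. crash(0):  <0:✗foll t1 q>
10. recover(0):  <0:foll t1 q>
11. deliver 2→1:  nop
12. deliver 0→1:  nop
13. deliver 2→0:  nop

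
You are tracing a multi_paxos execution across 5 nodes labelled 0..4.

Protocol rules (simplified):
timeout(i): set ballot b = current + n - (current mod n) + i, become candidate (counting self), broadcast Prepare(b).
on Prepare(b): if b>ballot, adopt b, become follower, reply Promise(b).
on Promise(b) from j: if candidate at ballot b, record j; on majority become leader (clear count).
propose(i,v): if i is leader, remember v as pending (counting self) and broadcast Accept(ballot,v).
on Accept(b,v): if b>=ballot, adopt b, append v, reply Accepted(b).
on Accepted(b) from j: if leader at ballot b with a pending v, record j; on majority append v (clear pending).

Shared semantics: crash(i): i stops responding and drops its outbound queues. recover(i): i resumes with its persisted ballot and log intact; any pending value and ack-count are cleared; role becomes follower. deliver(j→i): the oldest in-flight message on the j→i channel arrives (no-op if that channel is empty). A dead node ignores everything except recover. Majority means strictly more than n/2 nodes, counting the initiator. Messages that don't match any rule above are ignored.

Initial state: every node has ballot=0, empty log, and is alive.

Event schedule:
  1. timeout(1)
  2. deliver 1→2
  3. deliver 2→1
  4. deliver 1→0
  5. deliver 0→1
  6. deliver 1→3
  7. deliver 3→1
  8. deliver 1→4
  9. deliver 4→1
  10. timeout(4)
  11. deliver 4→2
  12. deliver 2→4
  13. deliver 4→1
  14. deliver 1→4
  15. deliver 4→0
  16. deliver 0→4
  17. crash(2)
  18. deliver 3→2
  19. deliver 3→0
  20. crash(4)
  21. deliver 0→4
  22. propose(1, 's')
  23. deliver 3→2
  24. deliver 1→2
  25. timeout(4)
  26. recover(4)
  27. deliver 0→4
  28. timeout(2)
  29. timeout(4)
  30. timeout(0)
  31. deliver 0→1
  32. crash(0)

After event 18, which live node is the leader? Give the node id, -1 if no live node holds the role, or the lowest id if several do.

4

step 1 timeout(1): 1={cand,b=6,log=-}
step 2 deliver 1→2: 2={foll,b=6,log=-}
step 3 deliver 2→1: —
step 4 deliver 1→0: 0={foll,b=6,log=-}
step 5 deliver 0→1: 1={lead,b=6,log=-}
step 6 deliver 1→3: 3={foll,b=6,log=-}
step 7 deliver 3→1: —
step 8 deliver 1→4: 4={foll,b=6,log=-}
step 9 deliver 4→1: —
step 10 timeout(4): 4={cand,b=14,log=-}
step 11 deliver 4→2: 2={foll,b=14,log=-}
step 12 deliver 2→4: —
step 13 deliver 4→1: 1={foll,b=14,log=-}
step 14 deliver 1→4: 4={lead,b=14,log=-}
step 15 deliver 4→0: 0={foll,b=14,log=-}
step 16 deliver 0→4: —
step 17 crash(2): 2={✗foll,b=14,log=-}
step 18 deliver 3→2: —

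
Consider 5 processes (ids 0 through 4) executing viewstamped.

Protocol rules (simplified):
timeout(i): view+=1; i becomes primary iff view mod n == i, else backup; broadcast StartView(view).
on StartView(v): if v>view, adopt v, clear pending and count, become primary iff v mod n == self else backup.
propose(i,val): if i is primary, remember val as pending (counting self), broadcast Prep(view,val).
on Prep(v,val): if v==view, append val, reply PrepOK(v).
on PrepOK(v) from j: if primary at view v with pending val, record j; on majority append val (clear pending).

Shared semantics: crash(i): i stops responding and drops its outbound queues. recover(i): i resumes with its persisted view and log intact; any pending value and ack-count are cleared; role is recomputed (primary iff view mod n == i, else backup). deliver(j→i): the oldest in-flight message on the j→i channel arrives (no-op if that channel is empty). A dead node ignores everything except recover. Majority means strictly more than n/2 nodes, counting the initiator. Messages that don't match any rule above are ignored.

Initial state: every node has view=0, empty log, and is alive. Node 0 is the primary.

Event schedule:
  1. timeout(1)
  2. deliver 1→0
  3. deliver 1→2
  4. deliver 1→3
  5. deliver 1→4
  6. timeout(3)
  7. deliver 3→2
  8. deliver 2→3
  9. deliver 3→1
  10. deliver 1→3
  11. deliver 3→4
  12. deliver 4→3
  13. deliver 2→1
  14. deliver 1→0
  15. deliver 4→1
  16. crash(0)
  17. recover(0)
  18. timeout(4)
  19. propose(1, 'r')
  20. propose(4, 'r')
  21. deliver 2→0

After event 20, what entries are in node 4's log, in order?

empty

e1 timeout(1): 1[prim,v=1,-]
e2 deliver 1→0: 0[back,v=1,-]
e3 deliver 1→2: 2[back,v=1,-]
e4 deliver 1→3: 3[back,v=1,-]
e5 deliver 1→4: 4[back,v=1,-]
e6 timeout(3): 3[back,v=2,-]
e7 deliver 3→2: 2[prim,v=2,-]
e8 deliver 2→3: ·
e9 deliver 3→1: 1[back,v=2,-]
e10 deliver 1→3: ·
e11 deliver 3→4: 4[back,v=2,-]
e12 deliver 4→3: ·
e13 deliver 2→1: ·
e14 deliver 1→0: ·
e15 deliver 4→1: ·
e16 crash(0): 0[✗back,v=1,-]
e17 recover(0): 0[back,v=1,-]
e18 timeout(4): 4[back,v=3,-]
e19 propose(1,'r'): ·
e20 propose(4,'r'): ·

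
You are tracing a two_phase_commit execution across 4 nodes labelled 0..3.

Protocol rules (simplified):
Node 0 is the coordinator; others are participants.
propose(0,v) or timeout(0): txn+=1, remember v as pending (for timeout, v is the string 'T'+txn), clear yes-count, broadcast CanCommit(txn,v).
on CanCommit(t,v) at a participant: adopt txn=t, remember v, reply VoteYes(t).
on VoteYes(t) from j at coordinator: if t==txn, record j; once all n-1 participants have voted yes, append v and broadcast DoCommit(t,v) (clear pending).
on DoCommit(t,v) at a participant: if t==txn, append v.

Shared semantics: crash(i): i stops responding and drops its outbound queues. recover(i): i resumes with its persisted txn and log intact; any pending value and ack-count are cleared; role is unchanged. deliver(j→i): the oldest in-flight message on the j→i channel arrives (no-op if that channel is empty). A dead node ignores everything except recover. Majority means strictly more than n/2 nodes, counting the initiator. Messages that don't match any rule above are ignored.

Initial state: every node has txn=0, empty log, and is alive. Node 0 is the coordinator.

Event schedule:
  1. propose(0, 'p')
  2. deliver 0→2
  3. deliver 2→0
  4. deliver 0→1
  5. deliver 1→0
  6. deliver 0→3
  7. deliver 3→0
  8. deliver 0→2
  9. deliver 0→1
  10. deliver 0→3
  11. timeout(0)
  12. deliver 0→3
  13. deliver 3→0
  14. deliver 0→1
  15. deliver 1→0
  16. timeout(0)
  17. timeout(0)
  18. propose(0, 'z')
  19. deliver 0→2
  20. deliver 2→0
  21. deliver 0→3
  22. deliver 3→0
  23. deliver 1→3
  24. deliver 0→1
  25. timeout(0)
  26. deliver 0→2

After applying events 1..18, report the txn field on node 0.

5

[1] propose(0,'p') → N0(coor t1 [-])
[2] deliver 0→2 → N2(part t1 [-])
[3] deliver 2→0 → ∅
[4] deliver 0→1 → N1(part t1 [-])
[5] deliver 1→0 → ∅
[6] deliver 0→3 → N3(part t1 [-])
[7] deliver 3→0 → N0(coor t1 [p])
[8] deliver 0→2 → N2(part t1 [p])
[9] deliver 0→1 → N1(part t1 [p])
[10] deliver 0→3 → N3(part t1 [p])
[11] timeout(0) → N0(coor t2 [p])
[12] deliver 0→3 → N3(part t2 [p])
[13] deliver 3→0 → ∅
[14] deliver 0→1 → N1(part t2 [p])
[15] deliver 1→0 → ∅
[16] timeout(0) → N0(coor t3 [p])
[17] timeout(0) → N0(coor t4 [p])
[18] propose(0,'z') → N0(coor t5 [p])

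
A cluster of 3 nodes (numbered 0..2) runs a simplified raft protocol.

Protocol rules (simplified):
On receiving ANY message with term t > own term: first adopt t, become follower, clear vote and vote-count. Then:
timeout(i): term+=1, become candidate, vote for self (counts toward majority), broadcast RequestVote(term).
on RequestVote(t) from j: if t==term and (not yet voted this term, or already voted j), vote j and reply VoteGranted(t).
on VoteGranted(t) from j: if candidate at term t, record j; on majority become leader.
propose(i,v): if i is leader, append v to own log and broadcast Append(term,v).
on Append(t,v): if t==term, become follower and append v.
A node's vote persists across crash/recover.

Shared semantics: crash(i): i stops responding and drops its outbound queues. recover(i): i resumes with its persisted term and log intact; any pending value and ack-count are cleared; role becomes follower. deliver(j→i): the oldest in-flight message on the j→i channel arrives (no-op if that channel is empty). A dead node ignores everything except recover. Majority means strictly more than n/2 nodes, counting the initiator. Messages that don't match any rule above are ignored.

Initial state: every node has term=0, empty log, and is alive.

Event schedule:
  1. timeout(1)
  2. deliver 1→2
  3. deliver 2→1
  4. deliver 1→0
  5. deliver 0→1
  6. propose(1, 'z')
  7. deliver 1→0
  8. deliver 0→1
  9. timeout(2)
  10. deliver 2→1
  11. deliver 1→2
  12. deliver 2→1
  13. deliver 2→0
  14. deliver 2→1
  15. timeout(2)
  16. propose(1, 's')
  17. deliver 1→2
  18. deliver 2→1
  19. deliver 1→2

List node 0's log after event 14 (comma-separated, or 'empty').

step 1 timeout(1): 1={cand,t=1,log=-}
step 2 deliver 1→2: 2={foll,t=1,log=-}
step 3 deliver 2→1: 1={lead,t=1,log=-}
step 4 deliver 1→0: 0={foll,t=1,log=-}
step 5 deliver 0→1: —
step 6 propose(1,'z'): 1={lead,t=1,log=z}
step 7 deliver 1→0: 0={foll,t=1,log=z}
step 8 deliver 0→1: —
step 9 timeout(2): 2={cand,t=2,log=-}
step 10 deliver 2→1: 1={foll,t=2,log=z}
step 11 deliver 1→2: —
step 12 deliver 2→1: —
step 13 deliver 2→0: 0={foll,t=2,log=z}
step 14 deliver 2→1: —

z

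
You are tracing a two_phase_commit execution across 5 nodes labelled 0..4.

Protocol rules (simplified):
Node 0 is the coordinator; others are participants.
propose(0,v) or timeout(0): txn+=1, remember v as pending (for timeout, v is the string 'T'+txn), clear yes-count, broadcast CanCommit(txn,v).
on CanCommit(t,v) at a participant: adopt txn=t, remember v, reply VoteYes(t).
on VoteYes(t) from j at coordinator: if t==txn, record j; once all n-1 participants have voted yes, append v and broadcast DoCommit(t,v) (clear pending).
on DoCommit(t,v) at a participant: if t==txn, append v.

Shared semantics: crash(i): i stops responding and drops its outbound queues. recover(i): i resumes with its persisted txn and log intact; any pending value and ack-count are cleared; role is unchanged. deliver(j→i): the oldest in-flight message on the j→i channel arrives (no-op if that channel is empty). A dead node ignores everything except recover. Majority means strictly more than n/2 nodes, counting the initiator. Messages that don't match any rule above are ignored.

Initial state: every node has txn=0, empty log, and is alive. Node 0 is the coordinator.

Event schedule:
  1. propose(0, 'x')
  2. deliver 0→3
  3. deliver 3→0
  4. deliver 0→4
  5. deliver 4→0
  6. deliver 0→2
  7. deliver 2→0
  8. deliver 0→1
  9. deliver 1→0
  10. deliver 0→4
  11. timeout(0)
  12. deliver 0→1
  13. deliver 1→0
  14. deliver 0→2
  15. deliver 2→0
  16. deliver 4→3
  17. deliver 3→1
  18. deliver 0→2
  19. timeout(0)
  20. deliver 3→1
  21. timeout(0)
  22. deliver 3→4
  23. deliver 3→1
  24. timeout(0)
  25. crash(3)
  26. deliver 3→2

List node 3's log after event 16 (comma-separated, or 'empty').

after 1 — propose(0,'x'): n0:coor/t1/[-]
after 2 — deliver 0→3: n3:part/t1/[-]
after 3 — deliver 3→0: ·
after 4 — deliver 0→4: n4:part/t1/[-]
after 5 — deliver 4→0: ·
after 6 — deliver 0→2: n2:part/t1/[-]
after 7 — deliver 2→0: ·
after 8 — deliver 0→1: n1:part/t1/[-]
after 9 — deliver 1→0: n0:coor/t1/[x]
after 10 — deliver 0→4: n4:part/t1/[x]
after 11 — timeout(0): n0:coor/t2/[x]
after 12 — deliver 0→1: n1:part/t1/[x]
after 13 — deliver 1→0: ·
after 14 — deliver 0→2: n2:part/t1/[x]
after 15 — deliver 2→0: ·
after 16 — deliver 4→3: ·

empty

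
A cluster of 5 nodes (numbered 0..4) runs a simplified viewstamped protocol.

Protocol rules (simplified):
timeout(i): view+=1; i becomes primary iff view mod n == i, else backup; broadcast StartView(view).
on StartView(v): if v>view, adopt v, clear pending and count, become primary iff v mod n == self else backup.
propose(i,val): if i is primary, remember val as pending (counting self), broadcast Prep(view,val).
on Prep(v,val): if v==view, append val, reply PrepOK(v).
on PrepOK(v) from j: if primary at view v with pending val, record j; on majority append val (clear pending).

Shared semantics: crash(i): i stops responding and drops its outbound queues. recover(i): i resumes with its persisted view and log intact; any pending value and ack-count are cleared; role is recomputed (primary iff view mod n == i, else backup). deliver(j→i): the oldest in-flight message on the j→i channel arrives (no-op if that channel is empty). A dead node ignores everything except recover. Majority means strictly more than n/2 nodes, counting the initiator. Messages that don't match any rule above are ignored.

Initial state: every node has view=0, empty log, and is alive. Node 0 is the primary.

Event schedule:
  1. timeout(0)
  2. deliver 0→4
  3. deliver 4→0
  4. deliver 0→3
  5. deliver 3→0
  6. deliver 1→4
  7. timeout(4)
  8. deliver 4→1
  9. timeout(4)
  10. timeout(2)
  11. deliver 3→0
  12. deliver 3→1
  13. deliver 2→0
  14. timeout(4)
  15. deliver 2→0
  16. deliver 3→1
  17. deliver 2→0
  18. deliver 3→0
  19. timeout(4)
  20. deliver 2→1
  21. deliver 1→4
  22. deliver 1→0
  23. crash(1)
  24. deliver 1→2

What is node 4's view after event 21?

5

e1 timeout(0): 0[back,v=1,-]
e2 deliver 0→4: 4[back,v=1,-]
e3 deliver 4→0: ·
e4 deliver 0→3: 3[back,v=1,-]
e5 deliver 3→0: ·
e6 deliver 1→4: ·
e7 timeout(4): 4[back,v=2,-]
e8 deliver 4→1: 1[back,v=2,-]
e9 timeout(4): 4[back,v=3,-]
e10 timeout(2): 2[back,v=1,-]
e11 deliver 3→0: ·
e12 deliver 3→1: ·
e13 deliver 2→0: ·
e14 timeout(4): 4[prim,v=4,-]
e15 deliver 2→0: ·
e16 deliver 3→1: ·
e17 deliver 2→0: ·
e18 deliver 3→0: ·
e19 timeout(4): 4[back,v=5,-]
e20 deliver 2→1: ·
e21 deliver 1→4: ·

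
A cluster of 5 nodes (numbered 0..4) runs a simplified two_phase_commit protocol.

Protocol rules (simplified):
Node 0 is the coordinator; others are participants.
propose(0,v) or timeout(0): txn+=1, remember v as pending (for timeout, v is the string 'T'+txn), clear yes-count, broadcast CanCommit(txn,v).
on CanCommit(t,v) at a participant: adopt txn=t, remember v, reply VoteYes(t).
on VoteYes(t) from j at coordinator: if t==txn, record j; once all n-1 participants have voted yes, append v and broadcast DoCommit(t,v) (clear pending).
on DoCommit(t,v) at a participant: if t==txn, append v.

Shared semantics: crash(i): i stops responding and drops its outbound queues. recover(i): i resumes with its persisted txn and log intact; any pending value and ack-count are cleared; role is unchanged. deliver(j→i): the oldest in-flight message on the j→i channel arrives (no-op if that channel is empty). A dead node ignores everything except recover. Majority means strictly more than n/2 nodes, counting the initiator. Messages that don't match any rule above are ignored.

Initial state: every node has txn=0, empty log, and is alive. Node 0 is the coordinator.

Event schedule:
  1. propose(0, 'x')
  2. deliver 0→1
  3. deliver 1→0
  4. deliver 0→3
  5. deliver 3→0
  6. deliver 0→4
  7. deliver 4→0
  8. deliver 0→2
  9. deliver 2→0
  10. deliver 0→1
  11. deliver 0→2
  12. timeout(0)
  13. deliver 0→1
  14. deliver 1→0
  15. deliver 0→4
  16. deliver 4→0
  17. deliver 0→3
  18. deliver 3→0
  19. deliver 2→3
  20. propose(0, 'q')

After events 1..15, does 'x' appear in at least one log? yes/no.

e1 propose(0,'x'): 0[coor,t=1,-]
e2 deliver 0→1: 1[part,t=1,-]
e3 deliver 1→0: ·
e4 deliver 0→3: 3[part,t=1,-]
e5 deliver 3→0: ·
e6 deliver 0→4: 4[part,t=1,-]
e7 deliver 4→0: ·
e8 deliver 0→2: 2[part,t=1,-]
e9 deliver 2→0: 0[coor,t=1,x]
e10 deliver 0→1: 1[part,t=1,x]
e11 deliver 0→2: 2[part,t=1,x]
e12 timeout(0): 0[coor,t=2,x]
e13 deliver 0→1: 1[part,t=2,x]
e14 deliver 1→0: ·
e15 deliver 0→4: 4[part,t=1,x]

yes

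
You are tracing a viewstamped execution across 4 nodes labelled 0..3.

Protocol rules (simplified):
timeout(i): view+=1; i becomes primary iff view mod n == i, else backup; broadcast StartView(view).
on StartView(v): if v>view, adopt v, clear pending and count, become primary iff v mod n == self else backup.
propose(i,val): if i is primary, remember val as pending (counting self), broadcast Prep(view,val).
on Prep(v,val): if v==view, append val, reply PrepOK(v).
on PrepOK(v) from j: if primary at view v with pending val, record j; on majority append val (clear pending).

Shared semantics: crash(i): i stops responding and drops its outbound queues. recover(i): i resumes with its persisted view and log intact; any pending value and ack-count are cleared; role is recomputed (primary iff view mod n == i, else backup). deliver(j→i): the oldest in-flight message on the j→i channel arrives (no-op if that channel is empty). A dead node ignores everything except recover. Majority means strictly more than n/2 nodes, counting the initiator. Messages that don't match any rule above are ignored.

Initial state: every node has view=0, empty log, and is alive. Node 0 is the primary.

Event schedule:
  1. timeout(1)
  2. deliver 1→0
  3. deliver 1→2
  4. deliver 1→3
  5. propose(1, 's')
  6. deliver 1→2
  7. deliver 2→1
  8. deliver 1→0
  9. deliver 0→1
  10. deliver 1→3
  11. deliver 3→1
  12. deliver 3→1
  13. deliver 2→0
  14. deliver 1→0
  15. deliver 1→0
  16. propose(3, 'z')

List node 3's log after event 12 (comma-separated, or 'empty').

step 1 timeout(1): 1={prim,v=1,log=-}
step 2 deliver 1→0: 0={back,v=1,log=-}
step 3 deliver 1→2: 2={back,v=1,log=-}
step 4 deliver 1→3: 3={back,v=1,log=-}
step 5 propose(1,'s'): —
step 6 deliver 1→2: 2={back,v=1,log=s}
step 7 deliver 2→1: —
step 8 deliver 1→0: 0={back,v=1,log=s}
step 9 deliver 0→1: 1={prim,v=1,log=s}
step 10 deliver 1→3: 3={back,v=1,log=s}
step 11 deliver 3→1: —
step 12 deliver 3→1: —

s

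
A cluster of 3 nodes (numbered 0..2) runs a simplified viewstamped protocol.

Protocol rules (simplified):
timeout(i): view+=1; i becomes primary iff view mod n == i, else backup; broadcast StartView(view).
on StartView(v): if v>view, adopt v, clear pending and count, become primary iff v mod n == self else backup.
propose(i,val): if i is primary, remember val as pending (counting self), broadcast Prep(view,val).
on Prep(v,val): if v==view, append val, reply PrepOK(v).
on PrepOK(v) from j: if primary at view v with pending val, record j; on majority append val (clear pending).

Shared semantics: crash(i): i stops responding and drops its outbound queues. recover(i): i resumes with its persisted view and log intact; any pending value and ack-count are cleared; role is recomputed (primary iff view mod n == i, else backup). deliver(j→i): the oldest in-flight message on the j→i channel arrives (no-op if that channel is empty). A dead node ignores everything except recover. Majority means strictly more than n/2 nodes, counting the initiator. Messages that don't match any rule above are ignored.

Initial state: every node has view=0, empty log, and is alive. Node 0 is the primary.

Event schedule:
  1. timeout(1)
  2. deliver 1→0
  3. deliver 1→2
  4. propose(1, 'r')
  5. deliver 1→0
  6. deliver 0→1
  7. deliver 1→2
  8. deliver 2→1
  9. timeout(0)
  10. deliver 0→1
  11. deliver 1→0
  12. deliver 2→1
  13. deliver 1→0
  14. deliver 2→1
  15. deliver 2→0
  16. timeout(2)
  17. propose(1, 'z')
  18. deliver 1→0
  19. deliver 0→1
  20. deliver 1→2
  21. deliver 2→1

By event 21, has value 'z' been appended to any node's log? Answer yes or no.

1. timeout(1):  <1:prim v1 ->
2. deliver 1→0:  <0:back v1 ->
3. deliver 1→2:  <2:back v1 ->
4. propose(1,'r'):  nop
5. deliver 1→0:  <0:back v1 r>
6. deliver 0→1:  <1:prim v1 r>
7. deliver 1→2:  <2:back v1 r>
8. deliver 2→1:  nop
9. timeout(0):  <0:back v2 r>
10. deliver 0→1:  <1:back v2 r>
11. deliver 1→0:  nop
12. deliver 2→1:  nop
13. deliver 1→0:  nop
14. deliver 2→1:  nop
15. deliver 2→0:  nop
16. timeout(2):  <2:prim v2 r>
17. propose(1,'z'):  nop
18. deliver 1→0:  nop
19. deliver 0→1:  nop
20. deliver 1→2:  nop
21. deliver 2→1:  nop

no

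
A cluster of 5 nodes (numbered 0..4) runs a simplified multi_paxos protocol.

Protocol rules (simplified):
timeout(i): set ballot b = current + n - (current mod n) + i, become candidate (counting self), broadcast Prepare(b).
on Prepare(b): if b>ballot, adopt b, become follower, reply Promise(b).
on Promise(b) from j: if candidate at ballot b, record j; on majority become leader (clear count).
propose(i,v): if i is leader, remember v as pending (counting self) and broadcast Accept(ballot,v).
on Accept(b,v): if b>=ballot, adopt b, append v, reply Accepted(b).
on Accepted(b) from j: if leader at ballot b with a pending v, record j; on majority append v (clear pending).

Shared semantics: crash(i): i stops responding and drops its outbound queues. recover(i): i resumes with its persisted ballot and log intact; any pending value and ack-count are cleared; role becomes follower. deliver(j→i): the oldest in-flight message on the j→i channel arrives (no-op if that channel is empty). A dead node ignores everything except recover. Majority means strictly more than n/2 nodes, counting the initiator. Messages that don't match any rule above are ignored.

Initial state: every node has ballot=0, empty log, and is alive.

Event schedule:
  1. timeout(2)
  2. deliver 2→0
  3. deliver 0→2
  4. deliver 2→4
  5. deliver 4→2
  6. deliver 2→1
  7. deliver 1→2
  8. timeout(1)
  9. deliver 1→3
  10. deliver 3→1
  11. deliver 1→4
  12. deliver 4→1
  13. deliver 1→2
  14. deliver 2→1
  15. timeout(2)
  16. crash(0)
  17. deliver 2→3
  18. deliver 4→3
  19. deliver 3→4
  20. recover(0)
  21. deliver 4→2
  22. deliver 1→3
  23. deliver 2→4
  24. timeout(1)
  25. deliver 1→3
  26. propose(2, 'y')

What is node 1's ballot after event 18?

after 1 — timeout(2): n2:cand/b7/[-]
after 2 — deliver 2→0: n0:foll/b7/[-]
after 3 — deliver 0→2: ·
after 4 — deliver 2→4: n4:foll/b7/[-]
after 5 — deliver 4→2: n2:lead/b7/[-]
after 6 — deliver 2→1: n1:foll/b7/[-]
after 7 — deliver 1→2: ·
after 8 — timeout(1): n1:cand/b11/[-]
after 9 — deliver 1→3: n3:foll/b11/[-]
after 10 — deliver 3→1: ·
after 11 — deliver 1→4: n4:foll/b11/[-]
after 12 — deliver 4→1: n1:lead/b11/[-]
after 13 — deliver 1→2: n2:foll/b11/[-]
after 14 — deliver 2→1: ·
after 15 — timeout(2): n2:cand/b17/[-]
after 16 — crash(0): n0:✗foll/b7/[-]
after 17 — deliver 2→3: ·
after 18 — deliver 4→3: ·

11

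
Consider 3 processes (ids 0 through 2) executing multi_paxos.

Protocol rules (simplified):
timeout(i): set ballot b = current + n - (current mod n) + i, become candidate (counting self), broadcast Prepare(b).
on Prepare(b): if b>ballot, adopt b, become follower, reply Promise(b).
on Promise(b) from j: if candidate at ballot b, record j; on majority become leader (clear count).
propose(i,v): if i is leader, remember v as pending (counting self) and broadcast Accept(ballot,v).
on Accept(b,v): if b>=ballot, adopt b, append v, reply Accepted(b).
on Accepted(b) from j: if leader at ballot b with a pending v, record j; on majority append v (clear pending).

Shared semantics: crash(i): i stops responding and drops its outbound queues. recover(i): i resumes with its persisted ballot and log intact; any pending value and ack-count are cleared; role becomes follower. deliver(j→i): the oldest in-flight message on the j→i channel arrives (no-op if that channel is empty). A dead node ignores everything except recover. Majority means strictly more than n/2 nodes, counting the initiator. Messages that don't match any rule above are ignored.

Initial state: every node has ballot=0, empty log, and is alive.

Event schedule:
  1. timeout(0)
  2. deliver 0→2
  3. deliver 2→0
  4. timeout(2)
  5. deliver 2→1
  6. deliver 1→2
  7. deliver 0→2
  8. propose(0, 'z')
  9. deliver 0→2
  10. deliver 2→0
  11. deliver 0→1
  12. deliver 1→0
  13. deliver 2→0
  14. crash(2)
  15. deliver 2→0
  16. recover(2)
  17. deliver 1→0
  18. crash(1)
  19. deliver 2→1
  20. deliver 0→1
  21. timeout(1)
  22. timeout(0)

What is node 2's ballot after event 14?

8

e1 timeout(0): 0[cand,b=3,-]
e2 deliver 0→2: 2[foll,b=3,-]
e3 deliver 2→0: 0[lead,b=3,-]
e4 timeout(2): 2[cand,b=8,-]
e5 deliver 2→1: 1[foll,b=8,-]
e6 deliver 1→2: 2[lead,b=8,-]
e7 deliver 0→2: ·
e8 propose(0,'z'): ·
e9 deliver 0→2: ·
e10 deliver 2→0: 0[foll,b=8,-]
e11 deliver 0→1: ·
e12 deliver 1→0: ·
e13 deliver 2→0: ·
e14 crash(2): 2[✗lead,b=8,-]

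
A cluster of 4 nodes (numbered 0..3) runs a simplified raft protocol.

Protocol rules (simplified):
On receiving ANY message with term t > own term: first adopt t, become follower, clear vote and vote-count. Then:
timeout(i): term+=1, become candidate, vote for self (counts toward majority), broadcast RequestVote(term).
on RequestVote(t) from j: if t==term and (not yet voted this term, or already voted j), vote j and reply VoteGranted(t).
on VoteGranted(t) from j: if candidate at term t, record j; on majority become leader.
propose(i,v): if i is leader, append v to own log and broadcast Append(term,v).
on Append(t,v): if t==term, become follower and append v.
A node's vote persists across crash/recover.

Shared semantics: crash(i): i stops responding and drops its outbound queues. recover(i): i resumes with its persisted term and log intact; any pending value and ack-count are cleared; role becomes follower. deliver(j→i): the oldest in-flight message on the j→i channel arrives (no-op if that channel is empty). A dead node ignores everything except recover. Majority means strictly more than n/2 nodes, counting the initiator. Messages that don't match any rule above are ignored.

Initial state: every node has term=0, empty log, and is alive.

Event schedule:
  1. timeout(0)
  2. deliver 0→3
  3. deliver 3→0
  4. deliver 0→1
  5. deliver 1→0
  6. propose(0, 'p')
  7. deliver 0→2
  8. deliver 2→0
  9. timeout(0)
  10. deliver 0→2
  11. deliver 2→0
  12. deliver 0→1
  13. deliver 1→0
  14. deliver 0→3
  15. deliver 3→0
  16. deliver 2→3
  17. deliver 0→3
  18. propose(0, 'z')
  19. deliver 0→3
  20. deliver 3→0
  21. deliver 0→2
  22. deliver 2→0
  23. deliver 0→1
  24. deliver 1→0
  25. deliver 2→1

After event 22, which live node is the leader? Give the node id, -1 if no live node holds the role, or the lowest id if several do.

0

step 1 timeout(0): 0={cand,t=1,log=-}
step 2 deliver 0→3: 3={foll,t=1,log=-}
step 3 deliver 3→0: —
step 4 deliver 0→1: 1={foll,t=1,log=-}
step 5 deliver 1→0: 0={lead,t=1,log=-}
step 6 propose(0,'p'): 0={lead,t=1,log=p}
step 7 deliver 0→2: 2={foll,t=1,log=-}
step 8 deliver 2→0: —
step 9 timeout(0): 0={cand,t=2,log=p}
step 10 deliver 0→2: 2={foll,t=1,log=p}
step 11 deliver 2→0: —
step 12 deliver 0→1: 1={foll,t=1,log=p}
step 13 deliver 1→0: —
step 14 deliver 0→3: 3={foll,t=1,log=p}
step 15 deliver 3→0: —
step 16 deliver 2→3: —
step 17 deliver 0→3: 3={foll,t=2,log=p}
step 18 propose(0,'z'): —
step 19 deliver 0→3: —
step 20 deliver 3→0: —
step 21 deliver 0→2: 2={foll,t=2,log=p}
step 22 deliver 2→0: 0={lead,t=2,log=p}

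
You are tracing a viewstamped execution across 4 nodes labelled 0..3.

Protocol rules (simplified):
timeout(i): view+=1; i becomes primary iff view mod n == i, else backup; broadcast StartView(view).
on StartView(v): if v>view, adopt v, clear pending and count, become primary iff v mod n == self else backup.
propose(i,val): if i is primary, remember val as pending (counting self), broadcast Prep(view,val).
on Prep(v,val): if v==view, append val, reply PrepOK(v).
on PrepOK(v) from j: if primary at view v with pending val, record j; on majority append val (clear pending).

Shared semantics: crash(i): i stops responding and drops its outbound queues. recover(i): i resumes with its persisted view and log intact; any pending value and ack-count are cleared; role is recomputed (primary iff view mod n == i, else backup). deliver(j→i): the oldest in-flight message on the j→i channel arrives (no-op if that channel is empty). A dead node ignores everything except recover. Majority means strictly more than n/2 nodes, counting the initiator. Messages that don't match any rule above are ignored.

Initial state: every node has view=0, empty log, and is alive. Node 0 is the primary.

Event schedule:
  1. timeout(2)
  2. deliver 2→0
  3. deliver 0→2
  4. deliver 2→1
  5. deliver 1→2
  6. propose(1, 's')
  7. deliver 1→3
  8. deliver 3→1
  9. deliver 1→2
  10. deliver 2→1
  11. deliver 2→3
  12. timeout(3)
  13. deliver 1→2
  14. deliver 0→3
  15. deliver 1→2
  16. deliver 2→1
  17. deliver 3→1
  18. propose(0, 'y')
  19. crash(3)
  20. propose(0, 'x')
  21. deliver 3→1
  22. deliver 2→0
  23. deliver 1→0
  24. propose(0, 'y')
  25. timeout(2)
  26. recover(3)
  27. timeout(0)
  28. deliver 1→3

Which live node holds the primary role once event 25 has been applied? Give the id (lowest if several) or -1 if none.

after 1 — timeout(2): n2:back/v1/[-]
after 2 — deliver 2→0: n0:back/v1/[-]
after 3 — deliver 0→2: ·
after 4 — deliver 2→1: n1:prim/v1/[-]
after 5 — deliver 1→2: ·
after 6 — propose(1,'s'): ·
after 7 — deliver 1→3: ·
after 8 — deliver 3→1: ·
after 9 — deliver 1→2: n2:back/v1/[s]
after 10 — deliver 2→1: ·
after 11 — deliver 2→3: n3:back/v1/[-]
after 12 — timeout(3): n3:back/v2/[-]
after 13 — deliver 1→2: ·
after 14 — deliver 0→3: ·
after 15 — deliver 1→2: ·
after 16 — deliver 2→1: ·
after 17 — deliver 3→1: n1:back/v2/[-]
after 18 — propose(0,'y'): ·
after 19 — crash(3): n3:✗back/v2/[-]
after 20 — propose(0,'x'): ·
after 21 — deliver 3→1: ·
after 22 — deliver 2→0: ·
after 23 — deliver 1→0: n0:back/v1/[s]
after 24 — propose(0,'y'): ·
after 25 — timeout(2): n2:prim/v2/[s]

2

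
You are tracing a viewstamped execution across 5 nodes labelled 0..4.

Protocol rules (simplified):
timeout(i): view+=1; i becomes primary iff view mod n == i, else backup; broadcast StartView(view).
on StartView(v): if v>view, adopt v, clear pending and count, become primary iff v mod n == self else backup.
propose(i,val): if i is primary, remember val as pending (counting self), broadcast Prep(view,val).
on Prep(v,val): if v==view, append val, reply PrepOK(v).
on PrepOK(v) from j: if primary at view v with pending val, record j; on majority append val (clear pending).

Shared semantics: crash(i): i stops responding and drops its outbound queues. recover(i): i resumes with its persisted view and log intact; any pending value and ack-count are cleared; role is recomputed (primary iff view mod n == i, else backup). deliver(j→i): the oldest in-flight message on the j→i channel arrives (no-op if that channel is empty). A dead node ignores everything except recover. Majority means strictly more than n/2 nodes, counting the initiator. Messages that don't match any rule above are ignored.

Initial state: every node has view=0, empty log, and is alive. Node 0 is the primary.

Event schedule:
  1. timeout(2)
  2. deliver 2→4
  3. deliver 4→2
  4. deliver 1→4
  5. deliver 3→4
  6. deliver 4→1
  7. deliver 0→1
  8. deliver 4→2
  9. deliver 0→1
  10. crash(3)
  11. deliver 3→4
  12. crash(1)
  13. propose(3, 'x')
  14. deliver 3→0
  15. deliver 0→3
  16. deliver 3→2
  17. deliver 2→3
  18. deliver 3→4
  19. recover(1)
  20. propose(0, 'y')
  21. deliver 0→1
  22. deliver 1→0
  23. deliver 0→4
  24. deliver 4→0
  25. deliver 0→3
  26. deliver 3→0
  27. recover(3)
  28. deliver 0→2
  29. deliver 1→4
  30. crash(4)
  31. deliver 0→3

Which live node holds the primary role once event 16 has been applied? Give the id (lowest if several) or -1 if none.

[1] timeout(2) → N2(back v1 [-])
[2] deliver 2→4 → N4(back v1 [-])
[3] deliver 4→2 → ∅
[4] deliver 1→4 → ∅
[5] deliver 3→4 → ∅
[6] deliver 4→1 → ∅
[7] deliver 0→1 → ∅
[8] deliver 4→2 → ∅
[9] deliver 0→1 → ∅
[10] crash(3) → N3(✗back v0 [-])
[11] deliver 3→4 → ∅
[12] crash(1) → N1(✗back v0 [-])
[13] propose(3,'x') → ∅
[14] deliver 3→0 → ∅
[15] deliver 0→3 → ∅
[16] deliver 3→2 → ∅

0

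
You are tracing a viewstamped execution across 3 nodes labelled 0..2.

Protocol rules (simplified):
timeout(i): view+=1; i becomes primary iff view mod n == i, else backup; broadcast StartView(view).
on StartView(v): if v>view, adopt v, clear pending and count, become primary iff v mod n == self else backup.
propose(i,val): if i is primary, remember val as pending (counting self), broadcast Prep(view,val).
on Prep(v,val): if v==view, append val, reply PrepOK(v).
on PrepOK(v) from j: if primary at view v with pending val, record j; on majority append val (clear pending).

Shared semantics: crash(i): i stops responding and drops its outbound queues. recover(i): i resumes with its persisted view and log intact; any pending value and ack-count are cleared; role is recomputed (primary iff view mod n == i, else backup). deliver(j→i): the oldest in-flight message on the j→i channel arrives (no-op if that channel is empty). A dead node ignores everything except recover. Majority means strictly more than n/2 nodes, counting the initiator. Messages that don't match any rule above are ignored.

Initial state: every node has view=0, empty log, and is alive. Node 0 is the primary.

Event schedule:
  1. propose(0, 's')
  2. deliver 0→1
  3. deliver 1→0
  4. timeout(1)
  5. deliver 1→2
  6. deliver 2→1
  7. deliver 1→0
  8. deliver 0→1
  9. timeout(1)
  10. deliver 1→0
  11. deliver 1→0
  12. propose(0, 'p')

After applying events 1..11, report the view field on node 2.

1

e1 propose(0,'s'): ·
e2 deliver 0→1: 1[back,v=0,s]
e3 deliver 1→0: 0[prim,v=0,s]
e4 timeout(1): 1[prim,v=1,s]
e5 deliver 1→2: 2[back,v=1,-]
e6 deliver 2→1: ·
e7 deliver 1→0: 0[back,v=1,s]
e8 deliver 0→1: ·
e9 timeout(1): 1[back,v=2,s]
e10 deliver 1→0: 0[back,v=2,s]
e11 deliver 1→0: ·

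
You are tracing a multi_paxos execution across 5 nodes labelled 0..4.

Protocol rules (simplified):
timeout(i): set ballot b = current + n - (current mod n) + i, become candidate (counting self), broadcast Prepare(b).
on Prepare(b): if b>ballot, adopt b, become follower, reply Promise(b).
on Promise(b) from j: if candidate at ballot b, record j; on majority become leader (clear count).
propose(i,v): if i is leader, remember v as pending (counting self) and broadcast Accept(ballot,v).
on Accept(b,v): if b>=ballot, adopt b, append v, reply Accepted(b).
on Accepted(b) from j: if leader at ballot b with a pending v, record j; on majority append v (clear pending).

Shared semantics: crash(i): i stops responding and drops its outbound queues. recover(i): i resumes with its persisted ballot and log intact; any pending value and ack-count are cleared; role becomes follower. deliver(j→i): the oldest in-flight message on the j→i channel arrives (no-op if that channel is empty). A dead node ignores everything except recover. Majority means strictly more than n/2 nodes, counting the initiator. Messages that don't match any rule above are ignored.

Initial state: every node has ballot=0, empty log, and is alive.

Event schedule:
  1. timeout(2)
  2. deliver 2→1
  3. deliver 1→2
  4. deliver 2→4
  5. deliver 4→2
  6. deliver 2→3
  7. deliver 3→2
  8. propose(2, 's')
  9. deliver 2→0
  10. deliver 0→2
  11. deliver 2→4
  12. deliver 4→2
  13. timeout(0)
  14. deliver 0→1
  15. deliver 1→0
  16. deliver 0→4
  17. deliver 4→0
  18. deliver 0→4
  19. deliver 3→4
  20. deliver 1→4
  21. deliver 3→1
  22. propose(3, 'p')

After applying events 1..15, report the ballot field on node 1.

10

after 1 — timeout(2): n2:cand/b7/[-]
after 2 — deliver 2→1: n1:foll/b7/[-]
after 3 — deliver 1→2: ·
after 4 — deliver 2→4: n4:foll/b7/[-]
after 5 — deliver 4→2: n2:lead/b7/[-]
after 6 — deliver 2→3: n3:foll/b7/[-]
after 7 — deliver 3→2: ·
after 8 — propose(2,'s'): ·
after 9 — deliver 2→0: n0:foll/b7/[-]
after 10 — deliver 0→2: ·
after 11 — deliver 2→4: n4:foll/b7/[s]
after 12 — deliver 4→2: ·
after 13 — timeout(0): n0:cand/b10/[-]
after 14 — deliver 0→1: n1:foll/b10/[-]
after 15 — deliver 1→0: ·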